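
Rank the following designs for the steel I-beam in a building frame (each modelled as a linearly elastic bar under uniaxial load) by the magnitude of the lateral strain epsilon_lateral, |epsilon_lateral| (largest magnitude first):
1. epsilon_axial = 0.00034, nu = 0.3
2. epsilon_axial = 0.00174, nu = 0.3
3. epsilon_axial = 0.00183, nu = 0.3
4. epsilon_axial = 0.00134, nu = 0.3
Model: a linearly elastic bar under uniaxial load, so epsilon_lateral = -nu·epsilon_axial (SI units).
  Case 1: epsilon_lateral = -(0.3 × 0.00034) = -0.000102
  Case 2: epsilon_lateral = -(0.3 × 0.00174) = -0.000522
  Case 3: epsilon_lateral = -(0.3 × 0.00183) = -0.000549
  Case 4: epsilon_lateral = -(0.3 × 0.00134) = -0.000402
Ordering by |epsilon_lateral|: 0.000549 (case 3) > 0.000522 (case 2) > 0.000402 (case 4) > 0.000102 (case 1)
Final answer: 3, 2, 4, 1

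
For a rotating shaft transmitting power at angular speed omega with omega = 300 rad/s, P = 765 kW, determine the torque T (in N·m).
Model: a rotating shaft transmitting power at angular speed omega, so P = T·omega.
Solve for T: T = P / omega.
Convert to SI units:
  P = 765 kW = 765000 W
Substitute:
  T = 765000 / 300
  T = 2550 N·m
Final answer: T = 2550 N·m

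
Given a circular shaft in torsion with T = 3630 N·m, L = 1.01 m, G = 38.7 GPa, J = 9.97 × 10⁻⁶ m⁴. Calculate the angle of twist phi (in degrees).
Model: a circular shaft in torsion, so phi = (T·L) / (G·J).
Convert to SI units:
  G = 38.7 GPa = 3.87 × 10¹⁰ Pa
Substitute:
  phi = (3630 × 1.01) / ((3.87 × 10¹⁰) × (9.97 × 10⁻⁶))
  phi = 0.009502 rad
Convert to degrees: phi = 0.009502 × 180/π = 0.5444°
Final answer: phi = 0.5444°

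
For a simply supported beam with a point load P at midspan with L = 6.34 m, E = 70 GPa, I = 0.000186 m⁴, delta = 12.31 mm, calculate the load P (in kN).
Model: a simply supported beam with a point load P at midspan, so delta = (P·L^3) / (48·E·I).
Solve for P: P = (48·delta·E·I) / L^3.
Convert to SI units:
  E = 70 GPa = 7 × 10¹⁰ Pa
  delta = 12.31 mm = 0.01231 m
Substitute:
  P = (48 × 0.01231 × (7 × 10¹⁰) × 0.000186) / 6.34^3
  P = 30190 N
Convert: P = 30190 N = 30.19 kN
Final answer: P = 30.19 kN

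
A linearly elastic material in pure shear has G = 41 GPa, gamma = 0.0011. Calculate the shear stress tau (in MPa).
Model: a linearly elastic material in pure shear, so tau = G·gamma.
Convert to SI units:
  G = 41 GPa = 4.1 × 10¹⁰ Pa
Substitute:
  tau = (4.1 × 10¹⁰) × 0.0011
  tau = 4.51 × 10⁷ Pa
Convert: tau = 4.51 × 10⁷ Pa = 45.1 MPa
Final answer: tau = 45.1 MPa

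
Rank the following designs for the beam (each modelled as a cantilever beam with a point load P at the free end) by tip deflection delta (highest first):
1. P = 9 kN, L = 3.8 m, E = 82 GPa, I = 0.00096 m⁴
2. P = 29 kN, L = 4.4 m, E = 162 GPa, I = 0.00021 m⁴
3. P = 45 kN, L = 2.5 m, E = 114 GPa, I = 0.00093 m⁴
Model: a cantilever beam with a point load P at the free end, so delta = (P·L^3) / (3·E·I) (SI units).
  Case 1: delta = (9000 × 3.8^3) / (3 × (8.2 × 10¹⁰) × 0.00096) = 0.002091 m = 2.091 mm
  Case 2: delta = (29000 × 4.4^3) / (3 × (1.62 × 10¹¹) × 0.00021) = 0.0242 m = 24.2 mm
  Case 3: delta = (45000 × 2.5^3) / (3 × (1.14 × 10¹¹) × 0.00093) = 0.002211 m = 2.211 mm
Ordering: 24.2 mm (case 2) > 2.211 mm (case 3) > 2.091 mm (case 1)
Final answer: 2, 3, 1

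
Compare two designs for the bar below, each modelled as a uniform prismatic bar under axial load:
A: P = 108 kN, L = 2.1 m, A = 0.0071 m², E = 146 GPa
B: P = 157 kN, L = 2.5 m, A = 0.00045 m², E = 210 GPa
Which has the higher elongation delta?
Model: a uniform prismatic bar under axial load, so delta = (P·L) / (A·E) (SI units).
  A: delta = (108000 × 2.1) / (0.0071 × (1.46 × 10¹¹)) = 0.0002188 m = 0.2188 mm
  B: delta = (157000 × 2.5) / (0.00045 × (2.1 × 10¹¹)) = 0.004153 m = 4.153 mm
4.153 mm > 0.2188 mm, so B is larger.
Final answer: B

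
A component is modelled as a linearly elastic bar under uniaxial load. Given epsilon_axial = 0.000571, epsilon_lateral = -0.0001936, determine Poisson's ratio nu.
Model: a linearly elastic bar under uniaxial load, so epsilon_lateral = -nu·epsilon_axial.
Solve for nu: nu = -epsilon_lateral / epsilon_axial.
Substitute:
  nu = -(-0.0001936) / 0.000571
  nu = 0.3391
Final answer: nu = 0.3391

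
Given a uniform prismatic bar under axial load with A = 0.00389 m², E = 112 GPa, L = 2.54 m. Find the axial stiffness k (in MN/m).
Model: a uniform prismatic bar under axial load, so k = (A·E) / L.
Convert to SI units:
  E = 112 GPa = 1.12 × 10¹¹ Pa
Substitute:
  k = (0.00389 × (1.12 × 10¹¹)) / 2.54
  k = 1.715 × 10⁸ N/m
Convert: k = 1.715 × 10⁸ N/m = 171.5 MN/m
Final answer: k = 171.5 MN/m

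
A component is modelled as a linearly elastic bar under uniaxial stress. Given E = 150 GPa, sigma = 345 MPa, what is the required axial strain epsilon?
Model: a linearly elastic bar under uniaxial stress, so sigma = E·epsilon.
Solve for epsilon: epsilon = sigma / E.
Convert to SI units:
  E = 150 GPa = 1.5 × 10¹¹ Pa
  sigma = 345 MPa = 3.45 × 10⁸ Pa
Substitute:
  epsilon = (3.45 × 10⁸) / (1.5 × 10¹¹)
  epsilon = 0.0023
Final answer: epsilon = 0.0023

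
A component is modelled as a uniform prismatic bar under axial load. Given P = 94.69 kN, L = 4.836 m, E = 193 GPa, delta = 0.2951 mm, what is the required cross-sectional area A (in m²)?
Model: a uniform prismatic bar under axial load, so delta = (P·L) / (A·E).
Solve for A: A = (P·L) / (delta·E).
Convert to SI units:
  P = 94.69 kN = 94690 N
  E = 193 GPa = 1.93 × 10¹¹ Pa
  delta = 0.2951 mm = 0.0002951 m
Substitute:
  A = (94690 × 4.836) / (0.0002951 × (1.93 × 10¹¹))
  A = 0.00804 m²
Final answer: A = 0.00804 m²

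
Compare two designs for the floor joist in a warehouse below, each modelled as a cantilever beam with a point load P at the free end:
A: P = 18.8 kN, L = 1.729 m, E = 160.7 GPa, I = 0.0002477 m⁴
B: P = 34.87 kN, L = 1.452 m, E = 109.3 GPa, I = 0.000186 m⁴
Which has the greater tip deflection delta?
Model: a cantilever beam with a point load P at the free end, so delta = (P·L^3) / (3·E·I) (SI units).
  A: delta = (18800 × 1.729^3) / (3 × (1.607 × 10¹¹) × 0.0002477) = 0.0008137 m = 0.8137 mm
  B: delta = (34870 × 1.452^3) / (3 × (1.093 × 10¹¹) × 0.000186) = 0.00175 m = 1.75 mm
1.75 mm > 0.8137 mm, so B is larger.
Final answer: B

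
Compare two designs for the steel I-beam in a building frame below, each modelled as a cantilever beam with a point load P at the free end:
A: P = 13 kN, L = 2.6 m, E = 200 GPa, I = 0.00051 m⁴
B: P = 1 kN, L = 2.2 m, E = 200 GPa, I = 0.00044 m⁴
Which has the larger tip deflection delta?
Model: a cantilever beam with a point load P at the free end, so delta = (P·L^3) / (3·E·I) (SI units).
  A: delta = (13000 × 2.6^3) / (3 × (2 × 10¹¹) × 0.00051) = 0.0007467 m = 0.7467 mm
  B: delta = (1000 × 2.2^3) / (3 × (2 × 10¹¹) × 0.00044) = 4.033 × 10⁻⁵ m = 0.04033 mm
0.7467 mm > 0.04033 mm, so A is larger.
Final answer: A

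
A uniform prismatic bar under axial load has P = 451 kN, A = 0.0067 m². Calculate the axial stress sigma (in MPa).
Model: a uniform prismatic bar under axial load, so sigma = P / A.
Convert to SI units:
  P = 451 kN = 451000 N
Substitute:
  sigma = 451000 / 0.0067
  sigma = 6.731 × 10⁷ Pa
Convert: sigma = 6.731 × 10⁷ Pa = 67.31 MPa
Final answer: sigma = 67.31 MPa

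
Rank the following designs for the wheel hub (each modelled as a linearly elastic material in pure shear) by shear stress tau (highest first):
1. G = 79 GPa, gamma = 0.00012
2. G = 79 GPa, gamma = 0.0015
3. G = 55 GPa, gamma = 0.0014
Model: a linearly elastic material in pure shear, so tau = G·gamma (SI units).
  Case 1: tau = (7.9 × 10¹⁰) × 0.00012 = 9.48 × 10⁶ Pa = 9.48 MPa
  Case 2: tau = (7.9 × 10¹⁰) × 0.0015 = 1.185 × 10⁸ Pa = 118.5 MPa
  Case 3: tau = (5.5 × 10¹⁰) × 0.0014 = 7.7 × 10⁷ Pa = 77 MPa
Ordering: 118.5 MPa (case 2) > 77 MPa (case 3) > 9.48 MPa (case 1)
Final answer: 2, 3, 1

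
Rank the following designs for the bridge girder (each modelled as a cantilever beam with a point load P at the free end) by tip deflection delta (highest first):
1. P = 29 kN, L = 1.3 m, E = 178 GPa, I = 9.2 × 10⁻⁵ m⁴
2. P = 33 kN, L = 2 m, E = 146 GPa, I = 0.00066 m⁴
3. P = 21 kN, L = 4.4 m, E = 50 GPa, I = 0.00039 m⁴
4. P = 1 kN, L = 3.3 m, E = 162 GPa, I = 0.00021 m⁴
Model: a cantilever beam with a point load P at the free end, so delta = (P·L^3) / (3·E·I) (SI units).
  Case 1: delta = (29000 × 1.3^3) / (3 × (1.78 × 10¹¹) × (9.2 × 10⁻⁵)) = 0.001297 m = 1.297 mm
  Case 2: delta = (33000 × 2^3) / (3 × (1.46 × 10¹¹) × 0.00066) = 0.0009132 m = 0.9132 mm
  Case 3: delta = (21000 × 4.4^3) / (3 × (5 × 10¹⁰) × 0.00039) = 0.03058 m = 30.58 mm
  Case 4: delta = (1000 × 3.3^3) / (3 × (1.62 × 10¹¹) × 0.00021) = 0.0003521 m = 0.3521 mm
Ordering: 30.58 mm (case 3) > 1.297 mm (case 1) > 0.9132 mm (case 2) > 0.3521 mm (case 4)
Final answer: 3, 1, 2, 4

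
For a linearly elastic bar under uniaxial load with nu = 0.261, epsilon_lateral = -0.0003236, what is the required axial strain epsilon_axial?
Model: a linearly elastic bar under uniaxial load, so epsilon_lateral = -nu·epsilon_axial.
Solve for epsilon_axial: epsilon_axial = -epsilon_lateral / nu.
Substitute:
  epsilon_axial = -(-0.0003236) / 0.261
  epsilon_axial = 0.00124
Final answer: epsilon_axial = 0.00124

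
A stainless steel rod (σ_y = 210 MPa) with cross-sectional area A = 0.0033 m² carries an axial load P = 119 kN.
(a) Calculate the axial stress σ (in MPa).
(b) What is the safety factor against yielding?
(a) Axial stress σ = P/A. Convert P = 119 kN = 119000 N.
  σ = 119000 / 0.0033 = 3.606 × 10⁷ Pa = 36.06 MPa
(b) Safety factor SF = σ_y/σ = 210 / 36.06 = 5.824
Final answer: (a) σ = 36.06 MPa, (b) SF = 5.824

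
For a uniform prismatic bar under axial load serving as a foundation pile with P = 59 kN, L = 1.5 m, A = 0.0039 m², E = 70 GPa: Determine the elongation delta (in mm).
Model: a uniform prismatic bar under axial load, so delta = (P·L) / (A·E).
Convert to SI units:
  P = 59 kN = 59000 N
  E = 70 GPa = 7 × 10¹⁰ Pa
Substitute:
  delta = (59000 × 1.5) / (0.0039 × (7 × 10¹⁰))
  delta = 0.0003242 m
Convert: delta = 0.0003242 m = 0.3242 mm
Final answer: delta = 0.3242 mm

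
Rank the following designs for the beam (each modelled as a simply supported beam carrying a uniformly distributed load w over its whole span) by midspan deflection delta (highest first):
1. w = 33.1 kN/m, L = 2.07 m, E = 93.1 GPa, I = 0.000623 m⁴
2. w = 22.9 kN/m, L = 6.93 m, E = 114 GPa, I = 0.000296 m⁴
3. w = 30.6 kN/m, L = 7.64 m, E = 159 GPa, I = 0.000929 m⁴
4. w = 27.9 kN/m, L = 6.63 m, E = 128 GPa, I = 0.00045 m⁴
Model: a simply supported beam carrying a uniformly distributed load w over its whole span, so delta = (5·w·L^4) / (384·E·I) (SI units).
  Case 1: delta = (5 × 33100 × 2.07^4) / (384 × (9.31 × 10¹⁰) × 0.000623) = 0.0001364 m = 0.1364 mm
  Case 2: delta = (5 × 22900 × 6.93^4) / (384 × (1.14 × 10¹¹) × 0.000296) = 0.02038 m = 20.38 mm
  Case 3: delta = (5 × 30600 × 7.64^4) / (384 × (1.59 × 10¹¹) × 0.000929) = 0.00919 m = 9.19 mm
  Case 4: delta = (5 × 27900 × 6.63^4) / (384 × (1.28 × 10¹¹) × 0.00045) = 0.01219 m = 12.19 mm
Ordering: 20.38 mm (case 2) > 12.19 mm (case 4) > 9.19 mm (case 3) > 0.1364 mm (case 1)
Final answer: 2, 4, 3, 1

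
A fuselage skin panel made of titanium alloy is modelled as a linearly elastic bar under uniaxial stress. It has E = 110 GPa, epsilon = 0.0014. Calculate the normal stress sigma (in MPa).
Model: a linearly elastic bar under uniaxial stress, so sigma = E·epsilon.
Convert to SI units:
  E = 110 GPa = 1.1 × 10¹¹ Pa
Substitute:
  sigma = (1.1 × 10¹¹) × 0.0014
  sigma = 1.54 × 10⁸ Pa
Convert: sigma = 1.54 × 10⁸ Pa = 154 MPa
Final answer: sigma = 154 MPa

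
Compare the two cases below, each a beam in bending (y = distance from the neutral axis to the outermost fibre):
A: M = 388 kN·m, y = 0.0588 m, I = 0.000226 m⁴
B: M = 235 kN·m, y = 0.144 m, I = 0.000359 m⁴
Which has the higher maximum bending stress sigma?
Model: a beam in bending (y = distance from the neutral axis to the outermost fibre), so sigma = (M·y) / I (SI units).
  A: sigma = (388000 × 0.0588) / 0.000226 = 1.009 × 10⁸ Pa = 100.9 MPa
  B: sigma = (235000 × 0.144) / 0.000359 = 9.426 × 10⁷ Pa = 94.26 MPa
100.9 MPa > 94.26 MPa, so A is larger.
Final answer: A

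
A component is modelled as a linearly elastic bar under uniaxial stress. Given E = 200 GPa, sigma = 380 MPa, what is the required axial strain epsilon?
Model: a linearly elastic bar under uniaxial stress, so sigma = E·epsilon.
Solve for epsilon: epsilon = sigma / E.
Convert to SI units:
  E = 200 GPa = 2 × 10¹¹ Pa
  sigma = 380 MPa = 3.8 × 10⁸ Pa
Substitute:
  epsilon = (3.8 × 10⁸) / (2 × 10¹¹)
  epsilon = 0.0019
Final answer: epsilon = 0.0019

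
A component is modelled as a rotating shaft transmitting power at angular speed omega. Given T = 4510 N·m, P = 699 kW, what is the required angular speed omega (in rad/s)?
Model: a rotating shaft transmitting power at angular speed omega, so P = T·omega.
Solve for omega: omega = P / T.
Convert to SI units:
  P = 699 kW = 699000 W
Substitute:
  omega = 699000 / 4510
  omega = 155 rad/s
Final answer: omega = 155 rad/s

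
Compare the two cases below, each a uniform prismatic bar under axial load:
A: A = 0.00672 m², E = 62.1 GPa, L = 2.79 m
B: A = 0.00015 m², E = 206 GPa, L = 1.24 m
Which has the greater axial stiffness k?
Model: a uniform prismatic bar under axial load, so k = (A·E) / L (SI units).
  A: k = (0.00672 × (6.21 × 10¹⁰)) / 2.79 = 1.496 × 10⁸ N/m = 149.6 MN/m
  B: k = (0.00015 × (2.06 × 10¹¹)) / 1.24 = 2.492 × 10⁷ N/m = 24.92 MN/m
149.6 MN/m > 24.92 MN/m, so A is larger.
Final answer: A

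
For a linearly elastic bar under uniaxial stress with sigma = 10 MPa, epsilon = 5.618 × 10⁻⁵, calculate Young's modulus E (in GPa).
Model: a linearly elastic bar under uniaxial stress, so epsilon = sigma / E.
Solve for E: E = sigma / epsilon.
Convert to SI units:
  sigma = 10 MPa = 1 × 10⁷ Pa
Substitute:
  E = (1 × 10⁷) / (5.618 × 10⁻⁵)
  E = 1.78 × 10¹¹ Pa
Convert: E = 1.78 × 10¹¹ Pa = 178 GPa
Final answer: E = 178 GPa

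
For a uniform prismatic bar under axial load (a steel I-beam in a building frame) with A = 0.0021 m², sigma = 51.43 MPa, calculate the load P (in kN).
Model: a uniform prismatic bar under axial load, so sigma = P / A.
Solve for P: P = sigma·A.
Convert to SI units:
  sigma = 51.43 MPa = 5.143 × 10⁷ Pa
Substitute:
  P = (5.143 × 10⁷) × 0.0021
  P = 108000 N
Convert: P = 108000 N = 108 kN
Final answer: P = 108 kN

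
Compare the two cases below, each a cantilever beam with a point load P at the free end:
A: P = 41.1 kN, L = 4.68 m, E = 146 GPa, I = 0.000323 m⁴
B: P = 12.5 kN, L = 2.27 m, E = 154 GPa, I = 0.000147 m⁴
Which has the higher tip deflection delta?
Model: a cantilever beam with a point load P at the free end, so delta = (P·L^3) / (3·E·I) (SI units).
  A: delta = (41100 × 4.68^3) / (3 × (1.46 × 10¹¹) × 0.000323) = 0.02978 m = 29.78 mm
  B: delta = (12500 × 2.27^3) / (3 × (1.54 × 10¹¹) × 0.000147) = 0.002153 m = 2.153 mm
29.78 mm > 2.153 mm, so A is larger.
Final answer: A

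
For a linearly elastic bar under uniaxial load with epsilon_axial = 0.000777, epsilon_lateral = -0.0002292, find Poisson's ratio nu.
Model: a linearly elastic bar under uniaxial load, so epsilon_lateral = -nu·epsilon_axial.
Solve for nu: nu = -epsilon_lateral / epsilon_axial.
Substitute:
  nu = -(-0.0002292) / 0.000777
  nu = 0.295
Final answer: nu = 0.295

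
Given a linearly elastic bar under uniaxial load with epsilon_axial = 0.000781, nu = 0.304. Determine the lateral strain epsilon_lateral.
Model: a linearly elastic bar under uniaxial load, so epsilon_lateral = -nu·epsilon_axial.
Substitute:
  epsilon_lateral = -(0.304 × 0.000781)
  epsilon_lateral = -0.0002374
Final answer: epsilon_lateral = -0.0002374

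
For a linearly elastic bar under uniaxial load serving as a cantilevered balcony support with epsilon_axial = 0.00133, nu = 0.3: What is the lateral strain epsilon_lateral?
Model: a linearly elastic bar under uniaxial load, so epsilon_lateral = -nu·epsilon_axial.
Substitute:
  epsilon_lateral = -(0.3 × 0.00133)
  epsilon_lateral = -0.000399
Final answer: epsilon_lateral = -0.000399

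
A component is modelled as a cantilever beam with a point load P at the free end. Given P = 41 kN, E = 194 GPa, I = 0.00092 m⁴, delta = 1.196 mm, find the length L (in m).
Model: a cantilever beam with a point load P at the free end, so delta = (P·L^3) / (3·E·I).
Solve for L: L = ((3·delta·E·I) / P)^(1/3).
Convert to SI units:
  P = 41 kN = 41000 N
  E = 194 GPa = 1.94 × 10¹¹ Pa
  delta = 1.196 mm = 0.001196 m
Substitute:
  L = ((3 × 0.001196 × (1.94 × 10¹¹) × 0.00092) / 41000)^(1/3)
  L = 2.5 m
Final answer: L = 2.5 m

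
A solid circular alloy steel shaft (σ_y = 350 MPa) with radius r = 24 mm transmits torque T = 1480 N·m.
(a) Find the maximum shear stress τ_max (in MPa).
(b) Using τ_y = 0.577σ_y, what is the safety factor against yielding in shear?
(a) For a solid circular shaft, τ_max = T·r/J with J = π·r^4/2, i.e. τ_max = 2·T / (π·r^3). Convert r = 24 mm = 0.024 m.
  τ_max = (2 × 1480) / (π × 0.024^3) = 6.816 × 10⁷ Pa = 68.16 MPa
(b) τ_y = 0.577 × 350 = 201.95 MPa
  SF = τ_y/τ_max = 201.95 / 68.16 = 2.963
Final answer: (a) τ_max = 68.16 MPa, (b) SF = 2.963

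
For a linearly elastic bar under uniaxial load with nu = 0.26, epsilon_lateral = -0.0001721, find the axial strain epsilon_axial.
Model: a linearly elastic bar under uniaxial load, so epsilon_lateral = -nu·epsilon_axial.
Solve for epsilon_axial: epsilon_axial = -epsilon_lateral / nu.
Substitute:
  epsilon_axial = -(-0.0001721) / 0.26
  epsilon_axial = 0.0006619
Final answer: epsilon_axial = 0.0006619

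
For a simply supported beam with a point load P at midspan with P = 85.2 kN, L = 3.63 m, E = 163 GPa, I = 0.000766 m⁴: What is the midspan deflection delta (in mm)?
Model: a simply supported beam with a point load P at midspan, so delta = (P·L^3) / (48·E·I).
Convert to SI units:
  P = 85.2 kN = 85200 N
  E = 163 GPa = 1.63 × 10¹¹ Pa
Substitute:
  delta = (85200 × 3.63^3) / (48 × (1.63 × 10¹¹) × 0.000766)
  delta = 0.00068 m
Convert: delta = 0.00068 m = 0.68 mm
Final answer: delta = 0.68 mm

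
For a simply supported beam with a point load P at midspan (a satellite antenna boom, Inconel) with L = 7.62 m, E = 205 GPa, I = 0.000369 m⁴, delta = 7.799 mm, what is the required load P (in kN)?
Model: a simply supported beam with a point load P at midspan, so delta = (P·L^3) / (48·E·I).
Solve for P: P = (48·delta·E·I) / L^3.
Convert to SI units:
  E = 205 GPa = 2.05 × 10¹¹ Pa
  delta = 7.799 mm = 0.007799 m
Substitute:
  P = (48 × 0.007799 × (2.05 × 10¹¹) × 0.000369) / 7.62^3
  P = 64000 N
Convert: P = 64000 N = 64 kN
Final answer: P = 64 kN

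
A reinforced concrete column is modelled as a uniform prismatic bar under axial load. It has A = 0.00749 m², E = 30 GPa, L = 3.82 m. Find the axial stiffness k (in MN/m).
Model: a uniform prismatic bar under axial load, so k = (A·E) / L.
Convert to SI units:
  E = 30 GPa = 3 × 10¹⁰ Pa
Substitute:
  k = (0.00749 × (3 × 10¹⁰)) / 3.82
  k = 5.882 × 10⁷ N/m
Convert: k = 5.882 × 10⁷ N/m = 58.82 MN/m
Final answer: k = 58.82 MN/m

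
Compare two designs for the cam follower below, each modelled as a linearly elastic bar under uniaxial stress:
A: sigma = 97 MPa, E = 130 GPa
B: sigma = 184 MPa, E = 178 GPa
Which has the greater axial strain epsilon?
Model: a linearly elastic bar under uniaxial stress, so epsilon = sigma / E (SI units).
  A: epsilon = (9.7 × 10⁷) / (1.3 × 10¹¹) = 0.0007462
  B: epsilon = (1.84 × 10⁸) / (1.78 × 10¹¹) = 0.001034
0.001034 > 0.0007462, so B is larger.
Final answer: B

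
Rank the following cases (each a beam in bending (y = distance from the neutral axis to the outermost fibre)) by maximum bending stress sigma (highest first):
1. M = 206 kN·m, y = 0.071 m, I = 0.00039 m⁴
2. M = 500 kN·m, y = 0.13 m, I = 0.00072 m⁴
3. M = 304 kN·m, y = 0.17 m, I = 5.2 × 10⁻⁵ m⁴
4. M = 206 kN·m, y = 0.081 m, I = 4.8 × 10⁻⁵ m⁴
Model: a beam in bending (y = distance from the neutral axis to the outermost fibre), so sigma = (M·y) / I (SI units).
  Case 1: sigma = (206000 × 0.071) / 0.00039 = 3.75 × 10⁷ Pa = 37.5 MPa
  Case 2: sigma = (500000 × 0.13) / 0.00072 = 9.028 × 10⁷ Pa = 90.28 MPa
  Case 3: sigma = (304000 × 0.17) / (5.2 × 10⁻⁵) = 9.938 × 10⁸ Pa = 993.8 MPa
  Case 4: sigma = (206000 × 0.081) / (4.8 × 10⁻⁵) = 3.476 × 10⁸ Pa = 347.6 MPa
Ordering: 993.8 MPa (case 3) > 347.6 MPa (case 4) > 90.28 MPa (case 2) > 37.5 MPa (case 1)
Final answer: 3, 4, 2, 1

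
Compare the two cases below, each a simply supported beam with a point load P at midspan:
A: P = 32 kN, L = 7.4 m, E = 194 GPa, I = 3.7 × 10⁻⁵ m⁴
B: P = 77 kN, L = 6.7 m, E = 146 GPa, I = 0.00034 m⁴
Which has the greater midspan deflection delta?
Model: a simply supported beam with a point load P at midspan, so delta = (P·L^3) / (48·E·I) (SI units).
  A: delta = (32000 × 7.4^3) / (48 × (1.94 × 10¹¹) × (3.7 × 10⁻⁵)) = 0.03764 m = 37.64 mm
  B: delta = (77000 × 6.7^3) / (48 × (1.46 × 10¹¹) × 0.00034) = 0.009719 m = 9.719 mm
37.64 mm > 9.719 mm, so A is larger.
Final answer: A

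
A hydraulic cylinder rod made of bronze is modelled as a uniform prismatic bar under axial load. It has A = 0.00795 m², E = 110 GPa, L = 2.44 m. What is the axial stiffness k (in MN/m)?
Model: a uniform prismatic bar under axial load, so k = (A·E) / L.
Convert to SI units:
  E = 110 GPa = 1.1 × 10¹¹ Pa
Substitute:
  k = (0.00795 × (1.1 × 10¹¹)) / 2.44
  k = 3.584 × 10⁸ N/m
Convert: k = 3.584 × 10⁸ N/m = 358.4 MN/m
Final answer: k = 358.4 MN/m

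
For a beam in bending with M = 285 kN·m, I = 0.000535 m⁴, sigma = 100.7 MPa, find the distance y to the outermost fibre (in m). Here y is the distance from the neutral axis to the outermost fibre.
Model: a beam in bending, so sigma = (M·y) / I.
Solve for y: y = (sigma·I) / M.
Convert to SI units:
  M = 285 kN·m = 285000 N·m
  sigma = 100.7 MPa = 1.007 × 10⁸ Pa
Substitute:
  y = ((1.007 × 10⁸) × 0.000535) / 285000
  y = 0.189 m
Final answer: y = 0.189 m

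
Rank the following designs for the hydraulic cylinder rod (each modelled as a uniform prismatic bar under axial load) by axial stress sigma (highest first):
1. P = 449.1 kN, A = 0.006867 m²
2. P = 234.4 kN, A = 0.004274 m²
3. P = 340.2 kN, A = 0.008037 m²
Model: a uniform prismatic bar under axial load, so sigma = P / A (SI units).
  Case 1: sigma = 449100 / 0.006867 = 6.54 × 10⁷ Pa = 65.4 MPa
  Case 2: sigma = 234400 / 0.004274 = 5.484 × 10⁷ Pa = 54.84 MPa
  Case 3: sigma = 340200 / 0.008037 = 4.233 × 10⁷ Pa = 42.33 MPa
Ordering: 65.4 MPa (case 1) > 54.84 MPa (case 2) > 42.33 MPa (case 3)
Final answer: 1, 2, 3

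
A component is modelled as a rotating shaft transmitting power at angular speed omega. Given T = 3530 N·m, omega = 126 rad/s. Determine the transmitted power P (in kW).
Model: a rotating shaft transmitting power at angular speed omega, so P = T·omega.
Substitute:
  P = 3530 × 126
  P = 444800 W
Convert: P = 444800 W = 444.8 kW
Final answer: P = 444.8 kW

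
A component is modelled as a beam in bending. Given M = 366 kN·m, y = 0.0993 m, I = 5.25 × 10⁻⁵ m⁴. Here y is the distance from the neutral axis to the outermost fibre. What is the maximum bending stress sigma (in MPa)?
Model: a beam in bending, so sigma = (M·y) / I.
Convert to SI units:
  M = 366 kN·m = 366000 N·m
Substitute:
  sigma = (366000 × 0.0993) / (5.25 × 10⁻⁵)
  sigma = 6.923 × 10⁸ Pa
Convert: sigma = 6.923 × 10⁸ Pa = 692.3 MPa
Final answer: sigma = 692.3 MPa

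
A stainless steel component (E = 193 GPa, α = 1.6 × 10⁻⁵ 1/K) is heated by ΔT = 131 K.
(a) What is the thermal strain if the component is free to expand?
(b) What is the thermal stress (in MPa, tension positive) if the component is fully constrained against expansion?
(a) Free thermal strain ε_th = α·ΔT = (1.6 × 10⁻⁵) × 131 = 0.002096
(b) Fully constrained, the expansion is suppressed, so σ = -E·α·ΔT. Convert E = 193 GPa = 1.93 × 10¹¹ Pa.
  σ = -(1.93 × 10¹¹) × (1.6 × 10⁻⁵) × 131 = -4.045 × 10⁸ Pa = -404.5 MPa (compressive)
Final answer: (a) ε_th = 0.002096, (b) σ = -404.5 MPa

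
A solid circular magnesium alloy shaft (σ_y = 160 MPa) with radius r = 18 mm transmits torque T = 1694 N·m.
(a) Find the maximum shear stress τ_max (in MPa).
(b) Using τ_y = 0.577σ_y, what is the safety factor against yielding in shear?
(a) For a solid circular shaft, τ_max = T·r/J with J = π·r^4/2, i.e. τ_max = 2·T / (π·r^3). Convert r = 18 mm = 0.018 m.
  τ_max = (2 × 1694) / (π × 0.018^3) = 1.849 × 10⁸ Pa = 184.9 MPa
(b) τ_y = 0.577 × 160 = 92.32 MPa
  SF = τ_y/τ_max = 92.32 / 184.9 = 0.4993
Final answer: (a) τ_max = 184.9 MPa, (b) SF = 0.4993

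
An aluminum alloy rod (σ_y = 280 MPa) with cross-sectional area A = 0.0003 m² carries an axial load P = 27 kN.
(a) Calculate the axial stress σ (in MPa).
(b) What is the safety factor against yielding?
(a) Axial stress σ = P/A. Convert P = 27 kN = 27000 N.
  σ = 27000 / 0.0003 = 9 × 10⁷ Pa = 90 MPa
(b) Safety factor SF = σ_y/σ = 280 / 90 = 3.111
Final answer: (a) σ = 90 MPa, (b) SF = 3.111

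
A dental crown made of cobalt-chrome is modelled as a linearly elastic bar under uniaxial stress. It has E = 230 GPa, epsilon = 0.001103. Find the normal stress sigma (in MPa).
Model: a linearly elastic bar under uniaxial stress, so sigma = E·epsilon.
Convert to SI units:
  E = 230 GPa = 2.3 × 10¹¹ Pa
Substitute:
  sigma = (2.3 × 10¹¹) × 0.001103
  sigma = 2.537 × 10⁸ Pa
Convert: sigma = 2.537 × 10⁸ Pa = 253.7 MPa
Final answer: sigma = 253.7 MPa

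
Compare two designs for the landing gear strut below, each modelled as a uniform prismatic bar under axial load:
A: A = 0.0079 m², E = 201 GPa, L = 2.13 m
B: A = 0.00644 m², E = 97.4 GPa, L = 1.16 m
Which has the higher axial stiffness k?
Model: a uniform prismatic bar under axial load, so k = (A·E) / L (SI units).
  A: k = (0.0079 × (2.01 × 10¹¹)) / 2.13 = 7.455 × 10⁸ N/m = 745.5 MN/m
  B: k = (0.00644 × (9.74 × 10¹⁰)) / 1.16 = 5.407 × 10⁸ N/m = 540.7 MN/m
745.5 MN/m > 540.7 MN/m, so A is larger.
Final answer: A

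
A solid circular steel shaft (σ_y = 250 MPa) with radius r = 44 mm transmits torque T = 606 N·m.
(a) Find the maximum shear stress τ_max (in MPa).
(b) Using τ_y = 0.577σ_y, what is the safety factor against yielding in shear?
(a) For a solid circular shaft, τ_max = T·r/J with J = π·r^4/2, i.e. τ_max = 2·T / (π·r^3). Convert r = 44 mm = 0.044 m.
  τ_max = (2 × 606) / (π × 0.044^3) = 4.529 × 10⁶ Pa = 4.529 MPa
(b) τ_y = 0.577 × 250 = 144.25 MPa
  SF = τ_y/τ_max = 144.25 / 4.529 = 31.85
Final answer: (a) τ_max = 4.529 MPa, (b) SF = 31.85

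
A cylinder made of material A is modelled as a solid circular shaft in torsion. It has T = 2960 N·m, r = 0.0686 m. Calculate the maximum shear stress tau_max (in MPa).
Model: a solid circular shaft in torsion, so tau_max = (2·T) / (π·r^3).
Substitute:
  tau_max = (2 × 2960) / (π × 0.0686^3)
  tau_max = 5.837 × 10⁶ Pa
Convert: tau_max = 5.837 × 10⁶ Pa = 5.837 MPa
Final answer: tau_max = 5.837 MPa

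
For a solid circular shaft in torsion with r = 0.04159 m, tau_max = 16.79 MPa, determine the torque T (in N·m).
Model: a solid circular shaft in torsion, so tau_max = (2·T) / (π·r^3).
Solve for T: T = (π·tau_max·r^3) / 2.
Convert to SI units:
  tau_max = 16.79 MPa = 1.679 × 10⁷ Pa
Substitute:
  T = (π × (1.679 × 10⁷) × 0.04159^3) / 2
  T = 1897 N·m
Final answer: T = 1897 N·m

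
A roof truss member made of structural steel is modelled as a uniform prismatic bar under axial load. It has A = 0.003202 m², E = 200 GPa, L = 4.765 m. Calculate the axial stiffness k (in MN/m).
Model: a uniform prismatic bar under axial load, so k = (A·E) / L.
Convert to SI units:
  E = 200 GPa = 2 × 10¹¹ Pa
Substitute:
  k = (0.003202 × (2 × 10¹¹)) / 4.765
  k = 1.344 × 10⁸ N/m
Convert: k = 1.344 × 10⁸ N/m = 134.4 MN/m
Final answer: k = 134.4 MN/m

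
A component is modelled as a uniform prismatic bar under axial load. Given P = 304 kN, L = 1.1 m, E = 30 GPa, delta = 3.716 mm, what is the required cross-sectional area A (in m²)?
Model: a uniform prismatic bar under axial load, so delta = (P·L) / (A·E).
Solve for A: A = (P·L) / (delta·E).
Convert to SI units:
  P = 304 kN = 304000 N
  E = 30 GPa = 3 × 10¹⁰ Pa
  delta = 3.716 mm = 0.003716 m
Substitute:
  A = (304000 × 1.1) / (0.003716 × (3 × 10¹⁰))
  A = 0.003 m²
Final answer: A = 0.003 m²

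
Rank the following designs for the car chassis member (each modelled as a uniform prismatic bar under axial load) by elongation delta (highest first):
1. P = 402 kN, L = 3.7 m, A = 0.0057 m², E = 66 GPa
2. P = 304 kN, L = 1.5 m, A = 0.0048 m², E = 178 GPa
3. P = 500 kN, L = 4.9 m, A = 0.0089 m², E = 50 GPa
Model: a uniform prismatic bar under axial load, so delta = (P·L) / (A·E) (SI units).
  Case 1: delta = (402000 × 3.7) / (0.0057 × (6.6 × 10¹⁰)) = 0.003954 m = 3.954 mm
  Case 2: delta = (304000 × 1.5) / (0.0048 × (1.78 × 10¹¹)) = 0.0005337 m = 0.5337 mm
  Case 3: delta = (500000 × 4.9) / (0.0089 × (5 × 10¹⁰)) = 0.005506 m = 5.506 mm
Ordering: 5.506 mm (case 3) > 3.954 mm (case 1) > 0.5337 mm (case 2)
Final answer: 3, 1, 2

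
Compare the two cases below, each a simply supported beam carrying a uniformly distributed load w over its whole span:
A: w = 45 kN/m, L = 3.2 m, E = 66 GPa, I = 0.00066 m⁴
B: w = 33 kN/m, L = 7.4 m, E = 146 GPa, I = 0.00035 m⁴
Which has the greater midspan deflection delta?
Model: a simply supported beam carrying a uniformly distributed load w over its whole span, so delta = (5·w·L^4) / (384·E·I) (SI units).
  A: delta = (5 × 45000 × 3.2^4) / (384 × (6.6 × 10¹⁰) × 0.00066) = 0.00141 m = 1.41 mm
  B: delta = (5 × 33000 × 7.4^4) / (384 × (1.46 × 10¹¹) × 0.00035) = 0.02521 m = 25.21 mm
25.21 mm > 1.41 mm, so B is larger.
Final answer: B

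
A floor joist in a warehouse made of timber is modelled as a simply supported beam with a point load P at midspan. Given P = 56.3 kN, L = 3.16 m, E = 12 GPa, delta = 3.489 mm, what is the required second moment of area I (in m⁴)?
Model: a simply supported beam with a point load P at midspan, so delta = (P·L^3) / (48·E·I).
Solve for I: I = (P·L^3) / (48·delta·E).
Convert to SI units:
  P = 56.3 kN = 56300 N
  E = 12 GPa = 1.2 × 10¹⁰ Pa
  delta = 3.489 mm = 0.003489 m
Substitute:
  I = (56300 × 3.16^3) / (48 × 0.003489 × (1.2 × 10¹⁰))
  I = 0.000884 m⁴
Final answer: I = 0.000884 m⁴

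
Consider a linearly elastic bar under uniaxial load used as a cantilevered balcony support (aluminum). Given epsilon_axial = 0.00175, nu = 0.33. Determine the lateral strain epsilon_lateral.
Model: a linearly elastic bar under uniaxial load, so epsilon_lateral = -nu·epsilon_axial.
Substitute:
  epsilon_lateral = -(0.33 × 0.00175)
  epsilon_lateral = -0.0005775
Final answer: epsilon_lateral = -0.0005775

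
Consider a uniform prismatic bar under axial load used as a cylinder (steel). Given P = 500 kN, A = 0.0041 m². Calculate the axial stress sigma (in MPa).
Model: a uniform prismatic bar under axial load, so sigma = P / A.
Convert to SI units:
  P = 500 kN = 500000 N
Substitute:
  sigma = 500000 / 0.0041
  sigma = 1.22 × 10⁸ Pa
Convert: sigma = 1.22 × 10⁸ Pa = 122 MPa
Final answer: sigma = 122 MPa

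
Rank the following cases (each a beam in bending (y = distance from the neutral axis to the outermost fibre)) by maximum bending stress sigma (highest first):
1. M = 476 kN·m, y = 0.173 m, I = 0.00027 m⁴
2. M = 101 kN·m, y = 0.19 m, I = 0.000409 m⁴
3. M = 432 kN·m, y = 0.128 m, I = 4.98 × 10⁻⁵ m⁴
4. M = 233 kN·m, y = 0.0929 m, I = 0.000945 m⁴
Model: a beam in bending (y = distance from the neutral axis to the outermost fibre), so sigma = (M·y) / I (SI units).
  Case 1: sigma = (476000 × 0.173) / 0.00027 = 3.05 × 10⁸ Pa = 305 MPa
  Case 2: sigma = (101000 × 0.19) / 0.000409 = 4.692 × 10⁷ Pa = 46.92 MPa
  Case 3: sigma = (432000 × 0.128) / (4.98 × 10⁻⁵) = 1.11 × 10⁹ Pa = 1110 MPa
  Case 4: sigma = (233000 × 0.0929) / 0.000945 = 2.291 × 10⁷ Pa = 22.91 MPa
Ordering: 1110 MPa (case 3) > 305 MPa (case 1) > 46.92 MPa (case 2) > 22.91 MPa (case 4)
Final answer: 3, 1, 2, 4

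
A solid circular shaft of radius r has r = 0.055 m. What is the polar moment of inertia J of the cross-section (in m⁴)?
Model: a solid circular shaft of radius r, so J = (π·r^4) / 2.
Substitute:
  J = (π × 0.055^4) / 2
  J = 1.437 × 10⁻⁵ m⁴
Final answer: J = 1.437 × 10⁻⁵ m⁴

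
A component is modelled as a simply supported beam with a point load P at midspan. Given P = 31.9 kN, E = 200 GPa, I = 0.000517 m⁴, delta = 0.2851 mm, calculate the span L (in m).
Model: a simply supported beam with a point load P at midspan, so delta = (P·L^3) / (48·E·I).
Solve for L: L = ((48·delta·E·I) / P)^(1/3).
Convert to SI units:
  P = 31.9 kN = 31900 N
  E = 200 GPa = 2 × 10¹¹ Pa
  delta = 0.2851 mm = 0.0002851 m
Substitute:
  L = ((48 × 0.0002851 × (2 × 10¹¹) × 0.000517) / 31900)^(1/3)
  L = 3.54 m
Final answer: L = 3.54 m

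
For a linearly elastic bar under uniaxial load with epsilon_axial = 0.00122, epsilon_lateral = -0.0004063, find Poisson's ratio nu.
Model: a linearly elastic bar under uniaxial load, so epsilon_lateral = -nu·epsilon_axial.
Solve for nu: nu = -epsilon_lateral / epsilon_axial.
Substitute:
  nu = -(-0.0004063) / 0.00122
  nu = 0.333
Final answer: nu = 0.333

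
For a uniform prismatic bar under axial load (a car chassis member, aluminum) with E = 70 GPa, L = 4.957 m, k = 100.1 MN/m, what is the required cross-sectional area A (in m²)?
Model: a uniform prismatic bar under axial load, so k = (A·E) / L.
Solve for A: A = (k·L) / E.
Convert to SI units:
  E = 70 GPa = 7 × 10¹⁰ Pa
  k = 100.1 MN/m = 1.001 × 10⁸ N/m
Substitute:
  A = ((1.001 × 10⁸) × 4.957) / (7 × 10¹⁰)
  A = 0.007089 m²
Final answer: A = 0.007089 m²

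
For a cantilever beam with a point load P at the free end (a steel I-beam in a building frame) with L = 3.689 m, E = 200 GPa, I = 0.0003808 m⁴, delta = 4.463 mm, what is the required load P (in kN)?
Model: a cantilever beam with a point load P at the free end, so delta = (P·L^3) / (3·E·I).
Solve for P: P = (3·delta·E·I) / L^3.
Convert to SI units:
  E = 200 GPa = 2 × 10¹¹ Pa
  delta = 4.463 mm = 0.004463 m
Substitute:
  P = (3 × 0.004463 × (2 × 10¹¹) × 0.0003808) / 3.689^3
  P = 20310 N
Convert: P = 20310 N = 20.31 kN
Final answer: P = 20.31 kN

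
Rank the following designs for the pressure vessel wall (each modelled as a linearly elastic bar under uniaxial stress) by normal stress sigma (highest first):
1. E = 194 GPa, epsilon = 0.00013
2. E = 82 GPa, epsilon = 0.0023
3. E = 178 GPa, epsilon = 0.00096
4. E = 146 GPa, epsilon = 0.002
Model: a linearly elastic bar under uniaxial stress, so sigma = E·epsilon (SI units).
  Case 1: sigma = (1.94 × 10¹¹) × 0.00013 = 2.522 × 10⁷ Pa = 25.22 MPa
  Case 2: sigma = (8.2 × 10¹⁰) × 0.0023 = 1.886 × 10⁸ Pa = 188.6 MPa
  Case 3: sigma = (1.78 × 10¹¹) × 0.00096 = 1.709 × 10⁸ Pa = 170.9 MPa
  Case 4: sigma = (1.46 × 10¹¹) × 0.002 = 2.92 × 10⁸ Pa = 292 MPa
Ordering: 292 MPa (case 4) > 188.6 MPa (case 2) > 170.9 MPa (case 3) > 25.22 MPa (case 1)
Final answer: 4, 2, 3, 1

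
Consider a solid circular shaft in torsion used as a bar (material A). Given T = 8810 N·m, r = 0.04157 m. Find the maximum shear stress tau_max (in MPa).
Model: a solid circular shaft in torsion, so tau_max = (2·T) / (π·r^3).
Substitute:
  tau_max = (2 × 8810) / (π × 0.04157^3)
  tau_max = 7.808 × 10⁷ Pa
Convert: tau_max = 7.808 × 10⁷ Pa = 78.08 MPa
Final answer: tau_max = 78.08 MPa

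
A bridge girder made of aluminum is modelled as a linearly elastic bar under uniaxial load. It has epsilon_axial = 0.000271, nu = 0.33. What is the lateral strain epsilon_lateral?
Model: a linearly elastic bar under uniaxial load, so epsilon_lateral = -nu·epsilon_axial.
Substitute:
  epsilon_lateral = -(0.33 × 0.000271)
  epsilon_lateral = -8.943 × 10⁻⁵
Final answer: epsilon_lateral = -8.943 × 10⁻⁵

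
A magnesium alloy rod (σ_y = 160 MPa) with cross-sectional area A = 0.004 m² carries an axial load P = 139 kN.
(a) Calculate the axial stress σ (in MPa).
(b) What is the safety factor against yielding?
(a) Axial stress σ = P/A. Convert P = 139 kN = 139000 N.
  σ = 139000 / 0.004 = 3.475 × 10⁷ Pa = 34.75 MPa
(b) Safety factor SF = σ_y/σ = 160 / 34.75 = 4.604
Final answer: (a) σ = 34.75 MPa, (b) SF = 4.604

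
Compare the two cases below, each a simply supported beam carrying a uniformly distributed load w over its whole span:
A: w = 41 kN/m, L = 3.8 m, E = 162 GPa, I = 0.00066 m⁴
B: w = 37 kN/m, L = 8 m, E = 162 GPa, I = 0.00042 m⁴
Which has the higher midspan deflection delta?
Model: a simply supported beam carrying a uniformly distributed load w over its whole span, so delta = (5·w·L^4) / (384·E·I) (SI units).
  A: delta = (5 × 41000 × 3.8^4) / (384 × (1.62 × 10¹¹) × 0.00066) = 0.001041 m = 1.041 mm
  B: delta = (5 × 37000 × 8^4) / (384 × (1.62 × 10¹¹) × 0.00042) = 0.029 m = 29 mm
29 mm > 1.041 mm, so B is larger.
Final answer: B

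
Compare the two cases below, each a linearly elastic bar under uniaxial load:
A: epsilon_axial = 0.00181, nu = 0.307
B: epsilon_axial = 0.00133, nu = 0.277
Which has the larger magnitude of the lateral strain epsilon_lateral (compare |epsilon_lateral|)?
Model: a linearly elastic bar under uniaxial load, so epsilon_lateral = -nu·epsilon_axial (SI units).
  A: epsilon_lateral = -(0.307 × 0.00181) = -0.0005557
  B: epsilon_lateral = -(0.277 × 0.00133) = -0.0003684
|epsilon_lateral|: A = 0.0005557, B = 0.0003684, so A is larger in magnitude.
Final answer: A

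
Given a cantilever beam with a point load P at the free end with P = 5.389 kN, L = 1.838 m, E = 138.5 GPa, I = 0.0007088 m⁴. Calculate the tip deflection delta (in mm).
Model: a cantilever beam with a point load P at the free end, so delta = (P·L^3) / (3·E·I).
Convert to SI units:
  P = 5.389 kN = 5389 N
  E = 138.5 GPa = 1.385 × 10¹¹ Pa
Substitute:
  delta = (5389 × 1.838^3) / (3 × (1.385 × 10¹¹) × 0.0007088)
  delta = 0.0001136 m
Convert: delta = 0.0001136 m = 0.1136 mm
Final answer: delta = 0.1136 mm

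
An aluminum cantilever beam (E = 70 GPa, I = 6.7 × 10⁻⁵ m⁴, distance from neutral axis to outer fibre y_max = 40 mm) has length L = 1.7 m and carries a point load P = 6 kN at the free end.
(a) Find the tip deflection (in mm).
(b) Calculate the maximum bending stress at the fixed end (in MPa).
(a) Tip deflection of a cantilever with an end point load: δ = P·L^3 / (3·E·I). Convert P = 6 kN = 6000 N, E = 70 GPa = 7 × 10¹⁰ Pa.
  δ = (6000 × 1.7^3) / (3 × (7 × 10¹⁰) × (6.7 × 10⁻⁵)) = 0.002095 m = 2.095 mm
(b) Maximum bending moment at the fixed end: M = P·L = 6000 × 1.7 = 10200 N·m. Convert y_max = 40 mm = 0.04 m.
  σ = M·y_max / I = (10200 × 0.04) / (6.7 × 10⁻⁵) = 6.09 × 10⁶ Pa = 6.09 MPa
Final answer: (a) δ = 2.095 mm, (b) σ = 6.09 MPa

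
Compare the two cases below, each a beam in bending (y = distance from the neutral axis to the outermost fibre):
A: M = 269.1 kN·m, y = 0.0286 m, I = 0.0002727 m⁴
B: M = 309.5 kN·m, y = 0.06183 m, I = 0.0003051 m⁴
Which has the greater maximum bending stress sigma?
Model: a beam in bending (y = distance from the neutral axis to the outermost fibre), so sigma = (M·y) / I (SI units).
  A: sigma = (269100 × 0.0286) / 0.0002727 = 2.822 × 10⁷ Pa = 28.22 MPa
  B: sigma = (309500 × 0.06183) / 0.0003051 = 6.272 × 10⁷ Pa = 62.72 MPa
62.72 MPa > 28.22 MPa, so B is larger.
Final answer: B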